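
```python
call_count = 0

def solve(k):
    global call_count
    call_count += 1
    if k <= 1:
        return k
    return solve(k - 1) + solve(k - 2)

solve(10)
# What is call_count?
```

Calls(k) = 1 + Calls(k-1) + Calls(k-2); Calls(0)=Calls(1)=1. For k=10 this gives 177.

Answer: 177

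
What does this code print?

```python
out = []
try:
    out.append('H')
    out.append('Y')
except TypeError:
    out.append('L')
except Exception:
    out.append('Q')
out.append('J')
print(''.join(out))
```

Execution trace: 'H' (try body) → 'Y' (try body, no exception) → 'J' (after the try/except). Output: HYJ

Answer: HYJ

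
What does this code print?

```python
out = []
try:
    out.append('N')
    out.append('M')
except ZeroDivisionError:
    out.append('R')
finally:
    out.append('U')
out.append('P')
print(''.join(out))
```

Execution trace: 'N' (try body) → 'M' (try body, no exception) → 'U' (finally) → 'P' (after the try/except). Output: NMUP

Answer: NMUP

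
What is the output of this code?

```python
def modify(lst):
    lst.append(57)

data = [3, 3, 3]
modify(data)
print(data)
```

Key concept: function modifies passed list.
Step by step:
`data = [3, 3, 3]` → data = [3, 3, 3]
`modify(data)` → data = [3, 3, 3, 57]
`print(data)` → prints [3, 3, 3, 57]

Answer: [3, 3, 3, 57]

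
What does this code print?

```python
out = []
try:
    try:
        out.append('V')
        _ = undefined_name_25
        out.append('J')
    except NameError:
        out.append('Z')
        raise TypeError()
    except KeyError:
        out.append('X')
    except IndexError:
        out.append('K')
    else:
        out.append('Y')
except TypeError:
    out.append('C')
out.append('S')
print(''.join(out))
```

Execution trace: 'V' (inner try body) → 'Z' (inner except NameError) → 'C' (outer except TypeError) → 'S' (after the try/except). Output: VZCS

Answer: VZCS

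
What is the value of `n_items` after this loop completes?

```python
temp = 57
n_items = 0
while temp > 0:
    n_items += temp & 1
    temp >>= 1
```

Count set bits in 57 (binary: 0b111001)
`n_items` takes the values: 0 → 1 → 2 → 3 → 4

Answer: 4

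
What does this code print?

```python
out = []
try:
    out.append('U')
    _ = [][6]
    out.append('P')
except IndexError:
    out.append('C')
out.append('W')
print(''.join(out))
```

Execution trace: 'U' (try body) → 'C' (except IndexError) → 'W' (after the try/except). Output: UCW

Answer: UCW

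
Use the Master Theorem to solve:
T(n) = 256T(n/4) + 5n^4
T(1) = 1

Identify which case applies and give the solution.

a=256, b=4, f(n)=5n^4. log_4(256) = 4. Since c=4 = 4, Case 2 applies: T(n) = Θ(n^log_b(a) · log n) = O(n^4 log n).

Answer: O(n^4 log n) - Case 2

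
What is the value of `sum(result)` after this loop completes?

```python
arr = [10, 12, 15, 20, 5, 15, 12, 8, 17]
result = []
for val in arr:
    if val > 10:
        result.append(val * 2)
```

Sum of doubled values > 10
`result` takes the values: [] → [24] → [24, 30] → [24, 30, 40] → [24, 30, 40, 30] → [24, 30, 40, 30, 24] → [24, 30, 40, 30, 24, 34]
So `sum(result)` = 182

Answer: 182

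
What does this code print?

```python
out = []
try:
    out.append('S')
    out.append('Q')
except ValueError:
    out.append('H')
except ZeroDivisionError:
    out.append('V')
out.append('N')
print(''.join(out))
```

Execution trace: 'S' (try body) → 'Q' (try body, no exception) → 'N' (after the try/except). Output: SQN

Answer: SQN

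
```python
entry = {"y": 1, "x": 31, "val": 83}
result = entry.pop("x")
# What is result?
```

Trace:
`entry = {"y": 1, "x": 31, "val": 83}` → entry = {'y': 1, 'x': 31, 'val': 83}
`result = entry.pop("x")` → entry = {'y': 1, 'val': 83}; result = 31
So result = 31

Answer: 31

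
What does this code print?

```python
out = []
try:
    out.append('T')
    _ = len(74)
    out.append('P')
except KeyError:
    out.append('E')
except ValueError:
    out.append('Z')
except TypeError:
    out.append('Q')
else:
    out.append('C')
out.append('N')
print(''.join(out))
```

Execution trace: 'T' (try body) → 'Q' (except TypeError) → 'N' (after the try/except). Output: TQN

Answer: TQN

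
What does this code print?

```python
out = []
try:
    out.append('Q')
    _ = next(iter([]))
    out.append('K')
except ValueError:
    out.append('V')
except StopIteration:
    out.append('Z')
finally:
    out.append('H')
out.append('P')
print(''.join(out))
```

Execution trace: 'Q' (try body) → 'Z' (except StopIteration) → 'H' (finally) → 'P' (after the try/except). Output: QZHP

Answer: QZHP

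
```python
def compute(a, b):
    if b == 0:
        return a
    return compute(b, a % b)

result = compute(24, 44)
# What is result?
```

compute(24, 44) -> compute(44, 24) -> compute(24, 20) -> compute(20, 4) -> compute(4, 0) -> 4

Answer: 4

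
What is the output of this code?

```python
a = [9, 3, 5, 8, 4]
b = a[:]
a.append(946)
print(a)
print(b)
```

Key concept: slice [:] creates copy.
Step by step:
`a = [9, 3, 5, 8, 4]` → a = [9, 3, 5, 8, 4]
`b = a[:]` → b = [9, 3, 5, 8, 4]
`a.append(946)` → a = [9, 3, 5, 8, 4, 946]
`print(a)` → prints [9, 3, 5, 8, 4, 946]
`print(b)` → prints [9, 3, 5, 8, 4]

Answer:
[9, 3, 5, 8, 4, 946]
[9, 3, 5, 8, 4]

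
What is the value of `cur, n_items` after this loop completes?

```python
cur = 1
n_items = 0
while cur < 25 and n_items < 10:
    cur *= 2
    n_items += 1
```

Double until >= 25 or 10 iterations
`cur, n_items` takes the values: (1, 0) → (2, 0) → (2, 1) → (4, 1) → (4, 2) → (8, 2) → (8, 3) → (16, 3) → (16, 4) → (32, 4) → (32, 5)

Answer: 32, 5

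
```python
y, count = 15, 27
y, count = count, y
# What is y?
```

Trace:
`y, count = 15, 27` → y = 15; count = 27
`y, count = count, y` → y = 27; count = 15
So y = 27

Answer: 27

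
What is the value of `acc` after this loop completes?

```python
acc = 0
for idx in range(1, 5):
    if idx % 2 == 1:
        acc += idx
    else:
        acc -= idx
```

Add odd, subtract even
`acc` takes the values: 0 → 1 → -1 → 2 → -2

Answer: -2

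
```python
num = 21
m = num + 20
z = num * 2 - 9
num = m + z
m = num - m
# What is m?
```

Trace:
`num = 21` → num = 21
`m = num + 20` → m = 41
`z = num * 2 - 9` → z = 33
`num = m + z` → num = 74
`m = num - m` → m = 33
So m = 33

Answer: 33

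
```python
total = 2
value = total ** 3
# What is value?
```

Trace:
`total = 2` → total = 2
`value = total ** 3` → value = 8
So value = 8

Answer: 8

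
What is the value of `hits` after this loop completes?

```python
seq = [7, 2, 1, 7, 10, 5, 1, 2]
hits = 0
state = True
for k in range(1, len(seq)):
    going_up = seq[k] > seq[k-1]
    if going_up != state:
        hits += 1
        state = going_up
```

Count direction changes in [7, 2, 1, 7, 10, 5, 1, 2]
`hits` takes the values: 0 → 1 → 2 → 3 → 4

Answer: 4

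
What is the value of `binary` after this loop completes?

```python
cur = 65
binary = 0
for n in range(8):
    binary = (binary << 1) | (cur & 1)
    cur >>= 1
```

Reverse lowest 8 bits of 65
`binary` takes the values: 0 → 1 → 2 → 4 → 8 → 16 → 32 → 65 → 130

Answer: 130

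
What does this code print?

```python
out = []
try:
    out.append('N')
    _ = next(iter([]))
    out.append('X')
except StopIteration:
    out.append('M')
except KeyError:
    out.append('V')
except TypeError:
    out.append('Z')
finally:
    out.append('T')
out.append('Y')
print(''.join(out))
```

Execution trace: 'N' (try body) → 'M' (except StopIteration) → 'T' (finally) → 'Y' (after the try/except). Output: NMTY

Answer: NMTY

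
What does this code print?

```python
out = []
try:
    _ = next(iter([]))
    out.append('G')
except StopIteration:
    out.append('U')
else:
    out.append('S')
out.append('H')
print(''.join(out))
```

Execution trace: 'U' (except StopIteration) → 'H' (after the try/except). Output: UH

Answer: UH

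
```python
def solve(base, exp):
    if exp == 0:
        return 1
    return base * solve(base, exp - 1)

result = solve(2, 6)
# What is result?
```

solve(2, 6) = 2 * 2 * 2 * 2 * 2 * 2 = 64

Answer: 64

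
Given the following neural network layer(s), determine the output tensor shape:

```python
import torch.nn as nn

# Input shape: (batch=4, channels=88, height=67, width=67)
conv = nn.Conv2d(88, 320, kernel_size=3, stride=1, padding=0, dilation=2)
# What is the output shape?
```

Input: (4, 88, 67, 67) -> Output: (4, 320, 63, 63)

Answer: (4, 320, 63, 63)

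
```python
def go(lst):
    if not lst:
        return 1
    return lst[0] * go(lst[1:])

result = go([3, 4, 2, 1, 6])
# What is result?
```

Product over [3, 4, 2, 1, 6] = 3 * 4 * 2 * 1 * 6 = 144

Answer: 144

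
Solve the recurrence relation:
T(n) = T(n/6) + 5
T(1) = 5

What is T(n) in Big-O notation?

Each step divides n by 6 and adds 5. After log_6(n) steps we reach T(1)=5. So T(n) = 5·log_6(n) + 5 = O(log n).

Answer: O(log n)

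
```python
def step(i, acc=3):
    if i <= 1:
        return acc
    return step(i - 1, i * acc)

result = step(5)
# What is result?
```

Accumulator trace (n, acc): (5, 3) -> (4, 15) -> (3, 60) -> (2, 180) -> (1, 360) -> return 360

Answer: 360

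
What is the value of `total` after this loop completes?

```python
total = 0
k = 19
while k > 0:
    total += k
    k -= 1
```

Sum 19 down to 1
`total` takes the values: 0 → 19 → 37 → 54 → 70 → 85 → 99 → 112 → 124 → 135 → 145 → 154 → 162 → 169 → 175 → 180 → 184 → 187 → 189 → 190

Answer: 190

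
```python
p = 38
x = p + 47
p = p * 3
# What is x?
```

Trace:
`p = 38` → p = 38
`x = p + 47` → x = 85
`p = p * 3` → p = 114
So x = 85

Answer: 85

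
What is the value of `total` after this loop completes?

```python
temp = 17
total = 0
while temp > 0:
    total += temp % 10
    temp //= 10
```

Sum digits of 17
`total` takes the values: 0 → 7 → 8

Answer: 8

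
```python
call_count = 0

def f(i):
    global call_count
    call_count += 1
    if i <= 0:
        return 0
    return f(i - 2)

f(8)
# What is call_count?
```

Linear recursion stepping by 2: 5 calls from i=8 down to ≤0.

Answer: 5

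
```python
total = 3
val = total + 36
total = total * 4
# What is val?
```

Trace:
`total = 3` → total = 3
`val = total + 36` → val = 39
`total = total * 4` → total = 12
So val = 39

Answer: 39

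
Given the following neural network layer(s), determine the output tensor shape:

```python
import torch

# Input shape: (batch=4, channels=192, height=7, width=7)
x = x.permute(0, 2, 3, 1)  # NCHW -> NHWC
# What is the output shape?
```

Input: (4, 192, 7, 7) -> Output: (4, 7, 7, 192)

Answer: (4, 7, 7, 192)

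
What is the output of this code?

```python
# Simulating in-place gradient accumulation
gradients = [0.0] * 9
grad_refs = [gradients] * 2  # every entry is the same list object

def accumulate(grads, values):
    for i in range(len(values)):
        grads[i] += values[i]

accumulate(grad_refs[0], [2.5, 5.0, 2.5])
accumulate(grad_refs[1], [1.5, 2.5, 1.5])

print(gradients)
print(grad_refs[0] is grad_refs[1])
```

Key concept: gradient accumulation aliasing.
Step by step:
`gradients = [0.0] * 9` → gradients = [0.0, 0.0, 0.0, 0.0, 0.0, 0.0, 0.0, 0.0, 0.0]
`grad_refs = [gradients] * 2` → grad_refs = [[0.0, 0.0, 0.0, 0.0, 0.0, 0.0, 0.0, 0.0, 0.0], [0.0, 0.0, 0.0, 0.0, 0.0, 0.0, 0.0, 0.0, 0.0]]
`accumulate(grad_refs[0], [2.5, 5.0, 2.5])` → gradients = [2.5, 5.0, 2.5, 0.0, 0.0, 0.0, 0.0, 0.0, 0.0]; grad_refs = [[2.5, 5.0, 2.5, 0.0, 0.0, 0.0, 0.0, 0.0, 0.0], [2.5, 5.0, 2.5, 0.0, 0.0, 0.0, 0.0, 0.0, 0.0]]
`accumulate(grad_refs[1], [1.5, 2.5, 1.5])` → gradients = [4.0, 7.5, 4.0, 0.0, 0.0, 0.0, 0.0, 0.0, 0.0]; grad_refs = [[4.0, 7.5, 4.0, 0.0, 0.0, 0.0, 0.0, 0.0, 0.0], [4.0, 7.5, 4.0, 0.0, 0.0, 0.0, 0.0, 0.0, 0.0]]
`print(gradients)` → prints [4.0, 7.5, 4.0, 0.0, 0.0, 0.0, 0.0, 0.0, 0.0]
`print(grad_refs[0] is grad_refs[1])` → prints True

Answer:
[4.0, 7.5, 4.0, 0.0, 0.0, 0.0, 0.0, 0.0, 0.0]
True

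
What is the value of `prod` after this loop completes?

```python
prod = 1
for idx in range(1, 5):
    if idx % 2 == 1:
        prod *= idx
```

Product of odd numbers 1 to 4
`prod` takes the values: 1 → 3

Answer: 3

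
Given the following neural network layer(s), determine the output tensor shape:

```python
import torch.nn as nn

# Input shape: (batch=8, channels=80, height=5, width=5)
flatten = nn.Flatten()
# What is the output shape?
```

Input: (8, 80, 5, 5) -> Output: (8, 2000)

Answer: (8, 2000)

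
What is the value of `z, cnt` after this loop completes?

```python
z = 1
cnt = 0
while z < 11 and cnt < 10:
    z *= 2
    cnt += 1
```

Double until >= 11 or 10 iterations
`z, cnt` takes the values: (1, 0) → (2, 0) → (2, 1) → (4, 1) → (4, 2) → (8, 2) → (8, 3) → (16, 3) → (16, 4)

Answer: 16, 4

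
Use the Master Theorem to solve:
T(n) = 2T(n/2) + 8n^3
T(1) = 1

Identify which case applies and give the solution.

a=2, b=2, f(n)=8n^3. log_2(2) = 1. Since c=3 > 1 and the regularity condition holds (2(n/2)^3 = (2/2^3)n^3 with 2/2^3 < 1), Case 3 applies: T(n) = Θ(f(n)) = O(n^3).

Answer: O(n^3) - Case 3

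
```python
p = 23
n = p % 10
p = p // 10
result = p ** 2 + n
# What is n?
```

Trace:
`p = 23` → p = 23
`n = p % 10` → n = 3
`p = p // 10` → p = 2
`result = p ** 2 + n` → result = 7
So n = 3

Answer: 3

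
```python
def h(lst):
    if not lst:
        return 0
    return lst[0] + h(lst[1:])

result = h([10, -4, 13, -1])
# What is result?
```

10 + (-4) + 13 + (-1) + 0 = 18

Answer: 18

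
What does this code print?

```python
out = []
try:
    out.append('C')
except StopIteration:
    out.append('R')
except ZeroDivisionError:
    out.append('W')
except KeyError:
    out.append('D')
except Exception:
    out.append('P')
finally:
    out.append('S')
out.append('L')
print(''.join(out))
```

Execution trace: 'C' (try body, no exception) → 'S' (finally) → 'L' (after the try/except). Output: CSL

Answer: CSL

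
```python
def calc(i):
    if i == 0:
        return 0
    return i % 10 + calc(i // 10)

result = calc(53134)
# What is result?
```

Sum of digits of 53134: 4 + 3 + 1 + 3 + 5 = 16

Answer: 16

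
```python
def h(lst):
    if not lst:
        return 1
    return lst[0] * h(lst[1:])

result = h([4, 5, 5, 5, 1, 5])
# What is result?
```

Product over [4, 5, 5, 5, 1, 5] = 4 * 5 * 5 * 5 * 1 * 5 = 2500

Answer: 2500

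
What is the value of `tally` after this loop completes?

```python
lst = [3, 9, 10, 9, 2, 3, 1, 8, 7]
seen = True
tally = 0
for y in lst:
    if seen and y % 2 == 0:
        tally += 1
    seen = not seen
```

Count even values at even positions
`tally` takes the values: 0 → 1 → 2

Answer: 2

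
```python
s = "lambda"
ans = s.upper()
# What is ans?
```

Trace:
`s = "lambda"` → s = 'lambda'
`ans = s.upper()` → ans = 'LAMBDA'
So ans = 'LAMBDA'

Answer: 'LAMBDA'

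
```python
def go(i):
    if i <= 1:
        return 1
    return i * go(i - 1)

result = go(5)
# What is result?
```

go(5) = 5 * 4 * 3 * 2 * 1 = 120

Answer: 120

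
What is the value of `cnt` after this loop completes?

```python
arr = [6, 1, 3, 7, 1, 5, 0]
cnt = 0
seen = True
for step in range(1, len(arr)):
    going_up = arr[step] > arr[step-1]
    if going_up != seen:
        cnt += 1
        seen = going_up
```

Count direction changes in [6, 1, 3, 7, 1, 5, 0]
`cnt` takes the values: 0 → 1 → 2 → 3 → 4 → 5

Answer: 5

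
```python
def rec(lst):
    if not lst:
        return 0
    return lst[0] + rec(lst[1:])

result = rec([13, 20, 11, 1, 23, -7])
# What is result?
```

13 + 20 + 11 + 1 + 23 + (-7) + 0 = 61

Answer: 61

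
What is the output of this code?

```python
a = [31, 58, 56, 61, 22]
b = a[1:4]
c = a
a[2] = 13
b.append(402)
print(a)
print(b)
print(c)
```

Key concept: slice vs alias.
Step by step:
`a = [31, 58, 56, 61, 22]` → a = [31, 58, 56, 61, 22]
`b = a[1:4]` → b = [58, 56, 61]
`c = a` → c = [31, 58, 56, 61, 22] (same object as a)
`a[2] = 13` → a = [31, 58, 13, 61, 22] (same object as c); c = [31, 58, 13, 61, 22] (same object as a)
`b.append(402)` → b = [58, 56, 61, 402]
`print(a)` → prints [31, 58, 13, 61, 22]
`print(b)` → prints [58, 56, 61, 402]
`print(c)` → prints [31, 58, 13, 61, 22]

Answer:
[31, 58, 13, 61, 22]
[58, 56, 61, 402]
[31, 58, 13, 61, 22]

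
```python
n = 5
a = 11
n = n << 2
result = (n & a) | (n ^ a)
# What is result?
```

Trace:
`n = 5` → n = 5
`a = 11` → a = 11
`n = n << 2` → n = 20
`result = (n & a) | (n ^ a)` → result = 31
So result = 31

Answer: 31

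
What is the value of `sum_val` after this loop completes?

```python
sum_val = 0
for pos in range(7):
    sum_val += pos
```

Sum of 0 to 6 = 21
`sum_val` takes the values: 0 → 1 → 3 → 6 → 10 → 15 → 21

Answer: 21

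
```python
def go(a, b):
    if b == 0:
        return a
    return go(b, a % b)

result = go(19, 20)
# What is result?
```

go(19, 20) -> go(20, 19) -> go(19, 1) -> go(1, 0) -> 1

Answer: 1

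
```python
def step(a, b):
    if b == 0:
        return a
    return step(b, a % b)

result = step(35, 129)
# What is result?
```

step(35, 129) -> step(129, 35) -> step(35, 24) -> step(24, 11) -> step(11, 2) -> step(2, 1) -> step(1, 0) -> 1

Answer: 1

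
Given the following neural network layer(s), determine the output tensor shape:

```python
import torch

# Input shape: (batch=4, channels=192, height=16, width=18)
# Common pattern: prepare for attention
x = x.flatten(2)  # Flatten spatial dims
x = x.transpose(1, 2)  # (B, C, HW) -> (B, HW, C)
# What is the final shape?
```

Input: (4, 192, 16, 18) -> after flatten(2): (4, 192, 288) -> Output: (4, 288, 192)

Answer: (4, 288, 192)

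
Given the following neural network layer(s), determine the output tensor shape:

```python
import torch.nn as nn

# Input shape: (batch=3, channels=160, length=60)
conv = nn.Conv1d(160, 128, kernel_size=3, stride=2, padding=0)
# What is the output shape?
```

Input: (3, 160, 60) -> Output: (3, 128, 29)

Answer: (3, 128, 29)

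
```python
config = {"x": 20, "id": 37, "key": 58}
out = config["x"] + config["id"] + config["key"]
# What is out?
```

Trace:
`config = {"x": 20, "id": 37, "key": 58}` → config = {'x': 20, 'id': 37, 'key': 58}
`out = config["x"] + config["id"] + config["key"]` → out = 115
So out = 115

Answer: 115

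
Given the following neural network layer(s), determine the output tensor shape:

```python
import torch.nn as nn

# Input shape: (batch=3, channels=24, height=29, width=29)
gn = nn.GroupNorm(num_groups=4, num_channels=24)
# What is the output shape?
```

Input: (3, 24, 29, 29) -> Output: (3, 24, 29, 29)

Answer: (3, 24, 29, 29)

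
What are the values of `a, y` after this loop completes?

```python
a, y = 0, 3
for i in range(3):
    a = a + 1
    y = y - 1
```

a goes 0→3, y goes 3→0
`a, y` takes the values: (0, 3) → (1, 3) → (1, 2) → (2, 2) → (2, 1) → (3, 1) → (3, 0)

Answer: 3, 0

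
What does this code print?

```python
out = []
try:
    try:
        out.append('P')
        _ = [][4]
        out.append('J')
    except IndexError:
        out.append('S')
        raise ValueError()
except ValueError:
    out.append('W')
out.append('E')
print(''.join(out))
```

Execution trace: 'P' (inner try body) → 'S' (inner except IndexError) → 'W' (outer except ValueError) → 'E' (after the try/except). Output: PSWE

Answer: PSWE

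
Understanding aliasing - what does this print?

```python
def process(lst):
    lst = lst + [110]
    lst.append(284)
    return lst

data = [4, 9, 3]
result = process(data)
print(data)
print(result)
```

Key concept: rebinding parameter vs mutation.
Step by step:
`data = [4, 9, 3]` → data = [4, 9, 3]
`result = process(data)` → result = [4, 9, 3, 110, 284]
`print(data)` → prints [4, 9, 3]
`print(result)` → prints [4, 9, 3, 110, 284]

Answer:
[4, 9, 3]
[4, 9, 3, 110, 284]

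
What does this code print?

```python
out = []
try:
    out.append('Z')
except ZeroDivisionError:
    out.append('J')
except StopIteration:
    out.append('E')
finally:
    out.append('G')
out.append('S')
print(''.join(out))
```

Execution trace: 'Z' (try body, no exception) → 'G' (finally) → 'S' (after the try/except). Output: ZGS

Answer: ZGS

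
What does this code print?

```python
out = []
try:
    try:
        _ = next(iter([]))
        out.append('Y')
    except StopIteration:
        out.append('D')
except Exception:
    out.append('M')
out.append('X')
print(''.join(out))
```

Execution trace: 'D' (inner except StopIteration) → 'X' (after the try/except). Output: DX

Answer: DX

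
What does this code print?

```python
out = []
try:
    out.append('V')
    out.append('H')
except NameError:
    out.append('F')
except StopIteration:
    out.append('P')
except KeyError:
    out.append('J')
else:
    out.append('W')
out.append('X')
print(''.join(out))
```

Execution trace: 'V' (try body) → 'H' (try body, no exception) → 'W' (else) → 'X' (after the try/except). Output: VHWX

Answer: VHWX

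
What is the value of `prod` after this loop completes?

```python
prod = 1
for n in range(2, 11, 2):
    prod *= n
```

Product of even numbers 2 to 10
`prod` takes the values: 1 → 2 → 8 → 48 → 384 → 3840

Answer: 3840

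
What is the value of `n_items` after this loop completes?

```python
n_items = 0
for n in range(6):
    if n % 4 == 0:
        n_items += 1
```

Count numbers divisible by 4 in range(6)
`n_items` takes the values: 0 → 1 → 2

Answer: 2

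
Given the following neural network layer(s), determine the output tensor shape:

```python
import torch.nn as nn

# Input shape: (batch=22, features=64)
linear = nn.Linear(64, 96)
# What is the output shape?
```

Input: (22, 64) -> Output: (22, 96)

Answer: (22, 96)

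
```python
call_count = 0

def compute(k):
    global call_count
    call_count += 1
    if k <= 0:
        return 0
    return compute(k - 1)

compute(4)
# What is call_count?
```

Linear recursion stepping by 1: 5 calls from k=4 down to ≤0.

Answer: 5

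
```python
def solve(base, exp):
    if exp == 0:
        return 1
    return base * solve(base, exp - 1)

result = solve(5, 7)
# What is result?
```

solve(5, 7) = 5 * 5 * 5 * 5 * 5 * 5 * 5 = 78125

Answer: 78125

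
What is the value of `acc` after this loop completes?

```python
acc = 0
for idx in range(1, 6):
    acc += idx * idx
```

Sum of squares 1² to 5² = 55
`acc` takes the values: 0 → 1 → 5 → 14 → 30 → 55

Answer: 55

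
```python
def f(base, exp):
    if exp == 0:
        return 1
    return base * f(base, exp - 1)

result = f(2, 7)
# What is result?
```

f(2, 7) = 2 * 2 * 2 * 2 * 2 * 2 * 2 = 128

Answer: 128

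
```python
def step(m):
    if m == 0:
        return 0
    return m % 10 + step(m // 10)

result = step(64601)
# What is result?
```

Sum of digits of 64601: 1 + 0 + 6 + 4 + 6 = 17

Answer: 17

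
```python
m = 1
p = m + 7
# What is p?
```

Trace:
`m = 1` → m = 1
`p = m + 7` → p = 8
So p = 8

Answer: 8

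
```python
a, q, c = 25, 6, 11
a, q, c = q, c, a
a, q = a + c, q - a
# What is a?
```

Trace:
`a, q, c = 25, 6, 11` → a = 25; q = 6; c = 11
`a, q, c = q, c, a` → a = 6; q = 11; c = 25
`a, q = a + c, q - a` → a = 31; q = 5
So a = 31

Answer: 31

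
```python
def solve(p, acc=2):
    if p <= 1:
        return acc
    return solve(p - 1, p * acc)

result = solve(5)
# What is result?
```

Accumulator trace (n, acc): (5, 2) -> (4, 10) -> (3, 40) -> (2, 120) -> (1, 240) -> return 240

Answer: 240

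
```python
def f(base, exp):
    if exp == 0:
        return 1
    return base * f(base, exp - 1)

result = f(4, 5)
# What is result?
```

f(4, 5) = 4 * 4 * 4 * 4 * 4 = 1024

Answer: 1024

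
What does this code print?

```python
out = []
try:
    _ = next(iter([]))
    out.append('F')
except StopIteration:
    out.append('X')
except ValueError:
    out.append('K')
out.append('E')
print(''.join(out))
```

Execution trace: 'X' (except StopIteration) → 'E' (after the try/except). Output: XE

Answer: XE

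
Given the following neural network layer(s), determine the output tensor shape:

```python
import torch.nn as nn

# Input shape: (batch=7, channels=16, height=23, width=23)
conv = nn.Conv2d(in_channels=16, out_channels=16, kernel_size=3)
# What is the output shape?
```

Input: (7, 16, 23, 23) -> Output: (7, 16, 21, 21)

Answer: (7, 16, 21, 21)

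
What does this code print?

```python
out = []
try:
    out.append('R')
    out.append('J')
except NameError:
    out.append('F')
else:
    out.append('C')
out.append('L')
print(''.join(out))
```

Execution trace: 'R' (try body) → 'J' (try body, no exception) → 'C' (else) → 'L' (after the try/except). Output: RJCL

Answer: RJCL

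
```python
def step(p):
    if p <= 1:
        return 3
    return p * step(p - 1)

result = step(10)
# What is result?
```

step(10) = 10 * 9 * 8 * 7 * 6 * 5 * 4 * 3 * 2 * 3 = 10886400

Answer: 10886400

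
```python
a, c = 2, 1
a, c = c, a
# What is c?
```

Trace:
`a, c = 2, 1` → a = 2; c = 1
`a, c = c, a` → a = 1; c = 2
So c = 2

Answer: 2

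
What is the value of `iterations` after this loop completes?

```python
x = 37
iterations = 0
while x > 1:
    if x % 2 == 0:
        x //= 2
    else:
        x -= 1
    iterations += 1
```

Steps to reduce 37 to 1
`iterations` takes the values: 0 → 1 → 2 → 3 → 4 → 5 → 6 → 7

Answer: 7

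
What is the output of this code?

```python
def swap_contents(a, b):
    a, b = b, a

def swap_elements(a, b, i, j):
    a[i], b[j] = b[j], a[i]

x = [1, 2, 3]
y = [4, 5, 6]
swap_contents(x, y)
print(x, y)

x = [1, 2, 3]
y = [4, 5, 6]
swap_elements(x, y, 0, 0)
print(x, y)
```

Key concept: parameter rebinding vs mutation.
Step by step:
`x = [1, 2, 3]` → x = [1, 2, 3]
`y = [4, 5, 6]` → y = [4, 5, 6]
`swap_contents(x, y)` → no visible change to tracked variables
`print(x, y)` → prints [1, 2, 3] [4, 5, 6]
`x = [1, 2, 3]` → x = [1, 2, 3]
`y = [4, 5, 6]` → y = [4, 5, 6]
`swap_elements(x, y, 0, 0)` → x = [4, 2, 3]; y = [1, 5, 6]
`print(x, y)` → prints [4, 2, 3] [1, 5, 6]

Answer:
[1, 2, 3] [4, 5, 6]
[4, 2, 3] [1, 5, 6]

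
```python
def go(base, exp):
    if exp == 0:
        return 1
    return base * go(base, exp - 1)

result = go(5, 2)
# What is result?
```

go(5, 2) = 5 * 5 = 25

Answer: 25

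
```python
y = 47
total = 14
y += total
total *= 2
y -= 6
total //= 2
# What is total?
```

Trace:
`y = 47` → y = 47
`total = 14` → total = 14
`y += total` → y = 61
`total *= 2` → total = 28
`y -= 6` → y = 55
`total //= 2` → total = 14
So total = 14

Answer: 14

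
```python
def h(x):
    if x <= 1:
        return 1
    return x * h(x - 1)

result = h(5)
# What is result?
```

h(5) = 5 * 4 * 3 * 2 * 1 = 120

Answer: 120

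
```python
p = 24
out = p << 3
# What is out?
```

Trace:
`p = 24` → p = 24
`out = p << 3` → out = 192
So out = 192

Answer: 192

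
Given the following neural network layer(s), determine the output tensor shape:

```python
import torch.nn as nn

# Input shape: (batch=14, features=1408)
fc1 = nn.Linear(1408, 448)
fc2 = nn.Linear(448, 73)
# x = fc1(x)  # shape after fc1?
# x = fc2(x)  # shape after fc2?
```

Input: (14, 1408) -> after fc1: (14, 448) -> Output: (14, 73)

Answer: (14, 73)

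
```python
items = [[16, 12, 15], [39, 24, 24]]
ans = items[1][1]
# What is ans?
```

Trace:
`items = [[16, 12, 15], [39, 24, 24]]` → items = [[16, 12, 15], [39, 24, 24]]
`ans = items[1][1]` → ans = 24
So ans = 24

Answer: 24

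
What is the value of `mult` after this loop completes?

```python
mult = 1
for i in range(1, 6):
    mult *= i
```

5! = 120
`mult` takes the values: 1 → 2 → 6 → 24 → 120

Answer: 120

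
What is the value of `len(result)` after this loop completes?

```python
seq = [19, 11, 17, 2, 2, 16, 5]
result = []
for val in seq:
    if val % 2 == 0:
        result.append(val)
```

Count even numbers in [19, 11, 17, 2, 2, 16, 5]
`result` takes the values: [] → [2] → [2, 2] → [2, 2, 16]
So `len(result)` = 3

Answer: 3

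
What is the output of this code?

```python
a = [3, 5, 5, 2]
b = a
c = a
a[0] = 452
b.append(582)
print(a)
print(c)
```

Key concept: multiple aliases.
Step by step:
`a = [3, 5, 5, 2]` → a = [3, 5, 5, 2]
`b = a` → b = [3, 5, 5, 2] (same object as a)
`c = a` → c = [3, 5, 5, 2] (same object as a, b)
`a[0] = 452` → a = [452, 5, 5, 2] (same object as b, c); b = [452, 5, 5, 2] (same object as a, c); c = [452, 5, 5, 2] (same object as a, b)
`b.append(582)` → a = [452, 5, 5, 2, 582] (same object as b, c); b = [452, 5, 5, 2, 582] (same object as a, c); c = [452, 5, 5, 2, 582] (same object as a, b)
`print(a)` → prints [452, 5, 5, 2, 582]
`print(c)` → prints [452, 5, 5, 2, 582]

Answer:
[452, 5, 5, 2, 582]
[452, 5, 5, 2, 582]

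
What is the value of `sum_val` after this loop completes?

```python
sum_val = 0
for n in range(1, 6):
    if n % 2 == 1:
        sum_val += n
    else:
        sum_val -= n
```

Add odd, subtract even
`sum_val` takes the values: 0 → 1 → -1 → 2 → -2 → 3

Answer: 3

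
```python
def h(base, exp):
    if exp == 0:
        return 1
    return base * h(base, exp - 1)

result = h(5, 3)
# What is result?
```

h(5, 3) = 5 * 5 * 5 = 125

Answer: 125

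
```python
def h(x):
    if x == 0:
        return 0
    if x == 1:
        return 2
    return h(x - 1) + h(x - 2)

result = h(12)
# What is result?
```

Build up from base cases: h(0)=0, h(1)=2, h(2)=2, h(3)=4, h(4)=6, h(5)=10, h(6)=16, ..., h(12)=288

Answer: 288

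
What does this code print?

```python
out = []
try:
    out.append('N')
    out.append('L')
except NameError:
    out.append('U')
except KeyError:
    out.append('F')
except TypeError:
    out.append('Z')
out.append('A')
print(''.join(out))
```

Execution trace: 'N' (try body) → 'L' (try body, no exception) → 'A' (after the try/except). Output: NLA

Answer: NLA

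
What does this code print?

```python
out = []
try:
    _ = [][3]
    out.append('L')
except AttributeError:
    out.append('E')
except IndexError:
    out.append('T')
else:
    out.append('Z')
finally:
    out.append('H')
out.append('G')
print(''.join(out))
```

Execution trace: 'T' (except IndexError) → 'H' (finally) → 'G' (after the try/except). Output: THG

Answer: THG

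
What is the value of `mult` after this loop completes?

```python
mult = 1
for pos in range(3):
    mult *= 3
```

3^3 = 27
`mult` takes the values: 1 → 3 → 9 → 27

Answer: 27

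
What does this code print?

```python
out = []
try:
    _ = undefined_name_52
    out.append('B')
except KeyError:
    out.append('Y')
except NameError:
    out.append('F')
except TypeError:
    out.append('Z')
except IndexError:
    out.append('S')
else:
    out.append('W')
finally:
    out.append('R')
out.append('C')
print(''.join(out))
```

Execution trace: 'F' (except NameError) → 'R' (finally) → 'C' (after the try/except). Output: FRC

Answer: FRC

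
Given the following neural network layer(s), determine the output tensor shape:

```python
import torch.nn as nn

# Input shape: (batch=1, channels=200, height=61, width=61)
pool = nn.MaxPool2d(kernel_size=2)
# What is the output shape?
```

Input: (1, 200, 61, 61) -> Output: (1, 200, 30, 30)

Answer: (1, 200, 30, 30)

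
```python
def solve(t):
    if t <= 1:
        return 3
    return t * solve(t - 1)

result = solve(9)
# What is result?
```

solve(9) = 9 * 8 * 7 * 6 * 5 * 4 * 3 * 2 * 3 = 1088640

Answer: 1088640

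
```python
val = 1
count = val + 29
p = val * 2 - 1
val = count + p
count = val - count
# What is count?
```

Trace:
`val = 1` → val = 1
`count = val + 29` → count = 30
`p = val * 2 - 1` → p = 1
`val = count + p` → val = 31
`count = val - count` → count = 1
So count = 1

Answer: 1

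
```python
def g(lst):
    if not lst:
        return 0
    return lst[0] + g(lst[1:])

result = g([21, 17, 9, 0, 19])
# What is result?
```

21 + 17 + 9 + 0 + 19 + 0 = 66

Answer: 66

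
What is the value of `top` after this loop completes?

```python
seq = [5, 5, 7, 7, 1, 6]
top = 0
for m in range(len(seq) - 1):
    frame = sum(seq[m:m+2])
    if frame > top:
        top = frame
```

Max sum of 2-element window in [5, 5, 7, 7, 1, 6]
`top` takes the values: 0 → 10 → 12 → 14

Answer: 14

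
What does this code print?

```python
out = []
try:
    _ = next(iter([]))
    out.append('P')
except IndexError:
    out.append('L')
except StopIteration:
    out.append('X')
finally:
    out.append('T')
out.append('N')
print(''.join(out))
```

Execution trace: 'X' (except StopIteration) → 'T' (finally) → 'N' (after the try/except). Output: XTN

Answer: XTN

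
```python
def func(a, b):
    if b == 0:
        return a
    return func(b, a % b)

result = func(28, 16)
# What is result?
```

func(28, 16) -> func(16, 12) -> func(12, 4) -> func(4, 0) -> 4

Answer: 4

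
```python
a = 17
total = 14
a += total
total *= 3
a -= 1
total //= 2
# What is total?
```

Trace:
`a = 17` → a = 17
`total = 14` → total = 14
`a += total` → a = 31
`total *= 3` → total = 42
`a -= 1` → a = 30
`total //= 2` → total = 21
So total = 21

Answer: 21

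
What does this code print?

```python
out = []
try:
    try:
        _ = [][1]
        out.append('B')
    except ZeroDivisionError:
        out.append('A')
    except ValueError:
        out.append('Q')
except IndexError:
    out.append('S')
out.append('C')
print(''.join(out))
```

Execution trace: 'S' (outer except IndexError) → 'C' (after the try/except). Output: SC

Answer: SC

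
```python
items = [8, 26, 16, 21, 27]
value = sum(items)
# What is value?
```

Trace:
`items = [8, 26, 16, 21, 27]` → items = [8, 26, 16, 21, 27]
`value = sum(items)` → value = 98
So value = 98

Answer: 98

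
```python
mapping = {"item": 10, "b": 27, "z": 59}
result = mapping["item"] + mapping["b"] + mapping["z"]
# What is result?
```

Trace:
`mapping = {"item": 10, "b": 27, "z": 59}` → mapping = {'item': 10, 'b': 27, 'z': 59}
`result = mapping["item"] + mapping["b"] + mapping["z"]` → result = 96
So result = 96

Answer: 96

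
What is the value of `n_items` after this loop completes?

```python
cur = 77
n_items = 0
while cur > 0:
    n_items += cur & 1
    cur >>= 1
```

Count set bits in 77 (binary: 0b1001101)
`n_items` takes the values: 0 → 1 → 2 → 3 → 4

Answer: 4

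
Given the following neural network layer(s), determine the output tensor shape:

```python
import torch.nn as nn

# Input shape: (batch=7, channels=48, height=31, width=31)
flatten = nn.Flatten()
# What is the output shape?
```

Input: (7, 48, 31, 31) -> Output: (7, 46128)

Answer: (7, 46128)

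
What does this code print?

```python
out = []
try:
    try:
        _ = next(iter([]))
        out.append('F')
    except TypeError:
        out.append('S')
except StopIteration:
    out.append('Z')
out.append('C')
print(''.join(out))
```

Execution trace: 'Z' (outer except StopIteration) → 'C' (after the try/except). Output: ZC

Answer: ZC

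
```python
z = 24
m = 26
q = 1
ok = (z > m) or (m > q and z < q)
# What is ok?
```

Trace:
`z = 24` → z = 24
`m = 26` → m = 26
`q = 1` → q = 1
`ok = (z > m) or (m > q and z < q)` → ok = False
So ok = False

Answer: False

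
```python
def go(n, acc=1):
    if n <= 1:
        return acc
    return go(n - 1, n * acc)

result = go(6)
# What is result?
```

Accumulator trace (n, acc): (6, 1) -> (5, 6) -> (4, 30) -> (3, 120) -> (2, 360) -> (1, 720) -> return 720

Answer: 720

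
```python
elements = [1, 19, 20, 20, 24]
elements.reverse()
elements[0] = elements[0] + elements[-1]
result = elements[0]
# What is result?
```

Trace:
`elements = [1, 19, 20, 20, 24]` → elements = [1, 19, 20, 20, 24]
`elements.reverse()` → elements = [24, 20, 20, 19, 1]
`elements[0] = elements[0] + elements[-1]` → elements = [25, 20, 20, 19, 1]
`result = elements[0]` → result = 25
So result = 25

Answer: 25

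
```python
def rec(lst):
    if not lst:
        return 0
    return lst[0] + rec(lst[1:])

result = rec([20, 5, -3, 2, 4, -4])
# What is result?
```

20 + 5 + (-3) + 2 + 4 + (-4) + 0 = 24

Answer: 24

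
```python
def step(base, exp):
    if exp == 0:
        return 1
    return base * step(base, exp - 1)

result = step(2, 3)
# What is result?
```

step(2, 3) = 2 * 2 * 2 = 8

Answer: 8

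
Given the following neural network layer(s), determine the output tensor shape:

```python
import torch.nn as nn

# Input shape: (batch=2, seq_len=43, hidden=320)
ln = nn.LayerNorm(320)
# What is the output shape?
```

Input: (2, 43, 320) -> Output: (2, 43, 320)

Answer: (2, 43, 320)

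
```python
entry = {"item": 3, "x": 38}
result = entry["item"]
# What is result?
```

Trace:
`entry = {"item": 3, "x": 38}` → entry = {'item': 3, 'x': 38}
`result = entry["item"]` → result = 3
So result = 3

Answer: 3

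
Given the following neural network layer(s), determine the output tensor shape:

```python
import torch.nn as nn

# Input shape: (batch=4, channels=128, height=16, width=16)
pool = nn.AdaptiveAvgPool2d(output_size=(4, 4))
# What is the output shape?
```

Input: (4, 128, 16, 16) -> Output: (4, 128, 4, 4)

Answer: (4, 128, 4, 4)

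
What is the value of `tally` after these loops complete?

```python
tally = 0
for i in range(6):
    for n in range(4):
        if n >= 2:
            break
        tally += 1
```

Inner breaks at 2, outer runs 6 times
`tally` takes the values: 0 → 1 → 2 → 3 → 4 → 5 → 6 → 7 → 8 → 9 → 10 → 11 → 12

Answer: 12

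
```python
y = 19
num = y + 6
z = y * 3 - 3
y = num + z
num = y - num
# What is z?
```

Trace:
`y = 19` → y = 19
`num = y + 6` → num = 25
`z = y * 3 - 3` → z = 54
`y = num + z` → y = 79
`num = y - num` → num = 54
So z = 54

Answer: 54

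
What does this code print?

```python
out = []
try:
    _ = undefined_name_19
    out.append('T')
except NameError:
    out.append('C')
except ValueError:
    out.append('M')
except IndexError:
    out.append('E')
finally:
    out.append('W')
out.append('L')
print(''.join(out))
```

Execution trace: 'C' (except NameError) → 'W' (finally) → 'L' (after the try/except). Output: CWL

Answer: CWL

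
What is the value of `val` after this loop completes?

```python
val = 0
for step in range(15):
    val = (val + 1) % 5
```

Increment mod 5, 15 times = 0
`val` takes the values: 0 → 1 → 2 → 3 → 4 → 0 → 1 → 2 → 3 → 4 → 0 → 1 → 2 → 3 → 4 → 0

Answer: 0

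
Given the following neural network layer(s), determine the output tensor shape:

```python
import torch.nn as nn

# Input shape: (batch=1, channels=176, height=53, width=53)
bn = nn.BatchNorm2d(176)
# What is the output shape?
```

Input: (1, 176, 53, 53) -> Output: (1, 176, 53, 53)

Answer: (1, 176, 53, 53)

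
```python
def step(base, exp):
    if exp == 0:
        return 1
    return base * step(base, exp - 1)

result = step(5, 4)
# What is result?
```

step(5, 4) = 5 * 5 * 5 * 5 = 625

Answer: 625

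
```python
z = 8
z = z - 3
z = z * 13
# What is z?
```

Trace:
`z = 8` → z = 8
`z = z - 3` → z = 5
`z = z * 13` → z = 65
So z = 65

Answer: 65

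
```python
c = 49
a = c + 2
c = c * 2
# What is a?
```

Trace:
`c = 49` → c = 49
`a = c + 2` → a = 51
`c = c * 2` → c = 98
So a = 51

Answer: 51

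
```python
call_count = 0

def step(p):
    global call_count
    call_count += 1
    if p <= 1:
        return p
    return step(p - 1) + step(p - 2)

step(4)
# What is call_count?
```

Calls(p) = 1 + Calls(p-1) + Calls(p-2); Calls(0)=Calls(1)=1. For p=4 this gives 9.

Answer: 9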